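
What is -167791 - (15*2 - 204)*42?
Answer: -160483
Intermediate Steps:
-167791 - (15*2 - 204)*42 = -167791 - (30 - 204)*42 = -167791 - (-174)*42 = -167791 - 1*(-7308) = -167791 + 7308 = -160483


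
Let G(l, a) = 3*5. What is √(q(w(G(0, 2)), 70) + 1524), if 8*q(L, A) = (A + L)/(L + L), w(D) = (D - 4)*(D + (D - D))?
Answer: √26555727/132 ≈ 39.040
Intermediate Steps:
G(l, a) = 15
w(D) = D*(-4 + D) (w(D) = (-4 + D)*(D + 0) = (-4 + D)*D = D*(-4 + D))
q(L, A) = (A + L)/(16*L) (q(L, A) = ((A + L)/(L + L))/8 = ((A + L)/((2*L)))/8 = ((A + L)*(1/(2*L)))/8 = ((A + L)/(2*L))/8 = (A + L)/(16*L))
√(q(w(G(0, 2)), 70) + 1524) = √((70 + 15*(-4 + 15))/(16*((15*(-4 + 15)))) + 1524) = √((70 + 15*11)/(16*((15*11))) + 1524) = √((1/16)*(70 + 165)/165 + 1524) = √((1/16)*(1/165)*235 + 1524) = √(47/528 + 1524) = √(804719/528) = √26555727/132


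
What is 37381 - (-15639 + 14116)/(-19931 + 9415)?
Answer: 393097073/10516 ≈ 37381.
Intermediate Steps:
37381 - (-15639 + 14116)/(-19931 + 9415) = 37381 - (-1523)/(-10516) = 37381 - (-1523)*(-1)/10516 = 37381 - 1*1523/10516 = 37381 - 1523/10516 = 393097073/10516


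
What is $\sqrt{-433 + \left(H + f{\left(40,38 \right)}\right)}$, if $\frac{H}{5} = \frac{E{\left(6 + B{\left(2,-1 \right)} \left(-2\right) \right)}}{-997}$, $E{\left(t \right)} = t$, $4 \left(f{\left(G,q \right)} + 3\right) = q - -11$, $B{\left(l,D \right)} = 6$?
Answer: $\frac{3 i \sqrt{187191735}}{1994} \approx 20.584 i$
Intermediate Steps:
$f{\left(G,q \right)} = - \frac{1}{4} + \frac{q}{4}$ ($f{\left(G,q \right)} = -3 + \frac{q - -11}{4} = -3 + \frac{q + 11}{4} = -3 + \frac{11 + q}{4} = -3 + \left(\frac{11}{4} + \frac{q}{4}\right) = - \frac{1}{4} + \frac{q}{4}$)
$H = \frac{30}{997}$ ($H = 5 \frac{6 + 6 \left(-2\right)}{-997} = 5 \left(6 - 12\right) \left(- \frac{1}{997}\right) = 5 \left(\left(-6\right) \left(- \frac{1}{997}\right)\right) = 5 \cdot \frac{6}{997} = \frac{30}{997} \approx 0.03009$)
$\sqrt{-433 + \left(H + f{\left(40,38 \right)}\right)} = \sqrt{-433 + \left(\frac{30}{997} + \left(- \frac{1}{4} + \frac{1}{4} \cdot 38\right)\right)} = \sqrt{-433 + \left(\frac{30}{997} + \left(- \frac{1}{4} + \frac{19}{2}\right)\right)} = \sqrt{-433 + \left(\frac{30}{997} + \frac{37}{4}\right)} = \sqrt{-433 + \frac{37009}{3988}} = \sqrt{- \frac{1689795}{3988}} = \frac{3 i \sqrt{187191735}}{1994}$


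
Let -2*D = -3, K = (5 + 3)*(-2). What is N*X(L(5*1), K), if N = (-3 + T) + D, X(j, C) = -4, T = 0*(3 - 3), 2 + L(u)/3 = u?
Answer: 6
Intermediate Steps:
K = -16 (K = 8*(-2) = -16)
L(u) = -6 + 3*u
D = 3/2 (D = -1/2*(-3) = 3/2 ≈ 1.5000)
T = 0 (T = 0*0 = 0)
N = -3/2 (N = (-3 + 0) + 3/2 = -3 + 3/2 = -3/2 ≈ -1.5000)
N*X(L(5*1), K) = -3/2*(-4) = 6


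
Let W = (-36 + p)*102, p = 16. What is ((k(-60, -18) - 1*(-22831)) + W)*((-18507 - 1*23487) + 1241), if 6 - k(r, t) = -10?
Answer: -847947671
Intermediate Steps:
k(r, t) = 16 (k(r, t) = 6 - 1*(-10) = 6 + 10 = 16)
W = -2040 (W = (-36 + 16)*102 = -20*102 = -2040)
((k(-60, -18) - 1*(-22831)) + W)*((-18507 - 1*23487) + 1241) = ((16 - 1*(-22831)) - 2040)*((-18507 - 1*23487) + 1241) = ((16 + 22831) - 2040)*((-18507 - 23487) + 1241) = (22847 - 2040)*(-41994 + 1241) = 20807*(-40753) = -847947671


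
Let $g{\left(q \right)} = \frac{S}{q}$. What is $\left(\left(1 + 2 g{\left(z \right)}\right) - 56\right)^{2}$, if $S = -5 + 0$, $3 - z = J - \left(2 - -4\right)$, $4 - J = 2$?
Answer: $\frac{156025}{49} \approx 3184.2$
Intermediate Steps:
$J = 2$ ($J = 4 - 2 = 2$)
$z = 7$ ($z = 3 - \left(2 - \left(2 - -4\right)\right) = 3 - \left(2 - \left(2 + 4\right)\right) = 3 - \left(2 - 6\right) = 3 - -4 = 3 + 4 = 7$)
$S = -5$
$g{\left(q \right)} = - \frac{5}{q}$
$\left(\left(1 + 2 g{\left(z \right)}\right) - 56\right)^{2} = \left(\left(1 + 2 \left(- \frac{5}{7}\right)\right) - 56\right)^{2} = \left(\left(1 - \frac{10}{7}\right) - 56\right)^{2} = \left(- \frac{3}{7} - 56\right)^{2} = \left(- \frac{395}{7}\right)^{2} = \frac{156025}{49}$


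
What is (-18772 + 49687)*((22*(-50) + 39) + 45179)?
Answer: 1363907970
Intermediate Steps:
(-18772 + 49687)*((22*(-50) + 39) + 45179) = 30915*((-1100 + 39) + 45179) = 30915*(-1061 + 45179) = 30915*44118 = 1363907970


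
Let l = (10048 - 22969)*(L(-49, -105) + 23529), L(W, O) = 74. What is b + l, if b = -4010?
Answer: -304978373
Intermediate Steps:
l = -304974363 (l = (10048 - 22969)*(74 + 23529) = -12921*23603 = -304974363)
b + l = -4010 - 304974363 = -304978373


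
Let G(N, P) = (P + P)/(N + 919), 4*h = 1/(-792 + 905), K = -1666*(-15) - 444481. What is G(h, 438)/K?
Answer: -131984/58083982333 ≈ -2.2723e-6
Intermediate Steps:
K = -419491 (K = 24990 - 444481 = -419491)
h = 1/452 (h = 1/(4*(-792 + 905)) = (¼)/113 = (¼)*(1/113) = 1/452 ≈ 0.0022124)
G(N, P) = 2*P/(919 + N) (G(N, P) = (2*P)/(919 + N) = 2*P/(919 + N))
G(h, 438)/K = (2*438/(919 + 1/452))/(-419491) = (2*438/(415389/452))*(-1/419491) = (2*438*(452/415389))*(-1/419491) = (131984/138463)*(-1/419491) = -131984/58083982333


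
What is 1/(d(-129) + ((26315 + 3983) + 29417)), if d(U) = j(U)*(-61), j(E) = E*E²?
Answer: 1/131007744 ≈ 7.6331e-9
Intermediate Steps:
j(E) = E³
d(U) = -61*U³ (d(U) = U³*(-61) = -61*U³)
1/(d(-129) + ((26315 + 3983) + 29417)) = 1/(-61*(-129)³ + ((26315 + 3983) + 29417)) = 1/(-61*(-2146689) + (30298 + 29417)) = 1/(130948029 + 59715) = 1/131007744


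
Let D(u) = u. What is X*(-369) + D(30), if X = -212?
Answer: 78258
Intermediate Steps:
X*(-369) + D(30) = -212*(-369) + 30 = 78228 + 30 = 78258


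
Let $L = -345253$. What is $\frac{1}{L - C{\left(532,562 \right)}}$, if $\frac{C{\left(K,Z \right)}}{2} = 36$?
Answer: $- \frac{1}{345325} \approx -2.8958 \cdot 10^{-6}$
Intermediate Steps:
$C{\left(K,Z \right)} = 72$ ($C{\left(K,Z \right)} = 2 \cdot 36 = 72$)
$\frac{1}{L - C{\left(532,562 \right)}} = \frac{1}{-345253 - 72} = \frac{1}{-345325} = - \frac{1}{345325}$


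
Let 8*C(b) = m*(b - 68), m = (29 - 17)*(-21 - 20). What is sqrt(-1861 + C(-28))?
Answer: sqrt(4043) ≈ 63.585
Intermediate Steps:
m = -492 (m = 12*(-41) = -492)
C(b) = 4182 - 123*b/2 (C(b) = (-492*(b - 68))/8 = (-492*(-68 + b))/8 = (33456 - 492*b)/8 = 4182 - 123*b/2)
sqrt(-1861 + C(-28)) = sqrt(-1861 + (4182 - 123/2*(-28))) = sqrt(-1861 + (4182 + 1722)) = sqrt(-1861 + 5904) = sqrt(4043)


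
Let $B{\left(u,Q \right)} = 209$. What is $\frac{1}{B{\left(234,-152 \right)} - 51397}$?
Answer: $- \frac{1}{51188} \approx -1.9536 \cdot 10^{-5}$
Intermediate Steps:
$\frac{1}{B{\left(234,-152 \right)} - 51397} = \frac{1}{209 - 51397} = \frac{1}{-51188} = - \frac{1}{51188}$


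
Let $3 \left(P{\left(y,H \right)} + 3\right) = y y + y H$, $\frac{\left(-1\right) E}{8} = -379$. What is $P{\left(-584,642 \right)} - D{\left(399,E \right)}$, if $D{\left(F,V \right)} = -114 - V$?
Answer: $- \frac{24443}{3} \approx -8147.7$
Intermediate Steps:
$E = 3032$ ($E = \left(-8\right) \left(-379\right) = 3032$)
$P{\left(y,H \right)} = -3 + \frac{y^{2}}{3} + \frac{H y}{3}$ ($P{\left(y,H \right)} = -3 + \frac{y y + y H}{3} = -3 + \frac{y^{2} + H y}{3} = -3 + \left(\frac{y^{2}}{3} + \frac{H y}{3}\right) = -3 + \frac{y^{2}}{3} + \frac{H y}{3}$)
$P{\left(-584,642 \right)} - D{\left(399,E \right)} = \left(-3 + \frac{\left(-584\right)^{2}}{3} + \frac{1}{3} \cdot 642 \left(-584\right)\right) - \left(-114 - 3032\right) = \left(-3 + \frac{1}{3} \cdot 341056 - 124976\right) - \left(-114 - 3032\right) = \left(-3 + \frac{341056}{3} - 124976\right) - -3146 = - \frac{33881}{3} + 3146 = - \frac{24443}{3}$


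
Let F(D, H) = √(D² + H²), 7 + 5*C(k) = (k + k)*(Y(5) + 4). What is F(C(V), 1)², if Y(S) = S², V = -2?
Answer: 15154/25 ≈ 606.16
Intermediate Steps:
C(k) = -7/5 + 58*k/5 (C(k) = -7/5 + ((k + k)*(5² + 4))/5 = -7/5 + ((2*k)*(25 + 4))/5 = -7/5 + ((2*k)*29)/5 = -7/5 + (58*k)/5 = -7/5 + 58*k/5)
F(C(V), 1)² = (√((-7/5 + (58/5)*(-2))² + 1²))² = (√((-7/5 - 116/5)² + 1))² = (√((-123/5)² + 1))² = (√(15129/25 + 1))² = (√(15154/25))² = (√15154/5)² = 15154/25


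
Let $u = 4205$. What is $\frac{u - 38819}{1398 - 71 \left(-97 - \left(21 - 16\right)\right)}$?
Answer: $- \frac{641}{160} \approx -4.0062$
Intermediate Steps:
$\frac{u - 38819}{1398 - 71 \left(-97 - \left(21 - 16\right)\right)} = \frac{4205 - 38819}{1398 - 71 \left(-97 - \left(21 - 16\right)\right)} = \frac{4205 - 38819}{1398 - 71 \left(-97 + \left(\left(16 + 16\right) - 37\right)\right)} = - \frac{34614}{1398 - 71 \left(-97 + \left(32 - 37\right)\right)} = - \frac{34614}{1398 - 71 \left(-97 - 5\right)} = - \frac{34614}{1398 - -7242} = - \frac{34614}{1398 + 7242} = - \frac{34614}{8640} = \left(-34614\right) \frac{1}{8640} = - \frac{641}{160}$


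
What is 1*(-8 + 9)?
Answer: 1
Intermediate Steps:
1*(-8 + 9) = 1*1 = 1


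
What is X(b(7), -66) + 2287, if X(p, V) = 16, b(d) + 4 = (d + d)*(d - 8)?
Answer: 2303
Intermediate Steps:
b(d) = -4 + 2*d*(-8 + d) (b(d) = -4 + (d + d)*(d - 8) = -4 + (2*d)*(-8 + d) = -4 + 2*d*(-8 + d))
X(b(7), -66) + 2287 = 16 + 2287 = 2303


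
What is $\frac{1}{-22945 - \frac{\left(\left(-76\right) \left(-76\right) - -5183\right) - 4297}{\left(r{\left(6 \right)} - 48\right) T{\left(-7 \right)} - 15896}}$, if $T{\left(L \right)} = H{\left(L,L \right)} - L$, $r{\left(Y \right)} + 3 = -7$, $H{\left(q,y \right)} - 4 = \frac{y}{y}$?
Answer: $- \frac{8296}{190348389} \approx -4.3583 \cdot 10^{-5}$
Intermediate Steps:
$H{\left(q,y \right)} = 5$ ($H{\left(q,y \right)} = 4 + \frac{y}{y} = 4 + 1 = 5$)
$r{\left(Y \right)} = -10$ ($r{\left(Y \right)} = -3 - 7 = -10$)
$T{\left(L \right)} = 5 - L$
$\frac{1}{-22945 - \frac{\left(\left(-76\right) \left(-76\right) - -5183\right) - 4297}{\left(r{\left(6 \right)} - 48\right) T{\left(-7 \right)} - 15896}} = \frac{1}{-22945 - \frac{\left(\left(-76\right) \left(-76\right) - -5183\right) - 4297}{\left(-10 - 48\right) \left(5 - -7\right) - 15896}} = \frac{1}{-22945 - \frac{\left(5776 + 5183\right) - 4297}{- 58 \left(5 + 7\right) - 15896}} = \frac{1}{-22945 - \frac{10959 - 4297}{\left(-58\right) 12 - 15896}} = \frac{1}{-22945 - \frac{6662}{-696 - 15896}} = \frac{1}{-22945 - \frac{6662}{-16592}} = \frac{1}{-22945 - 6662 \left(- \frac{1}{16592}\right)} = \frac{1}{-22945 - - \frac{3331}{8296}} = \frac{1}{-22945 + \frac{3331}{8296}} = \frac{1}{- \frac{190348389}{8296}} = - \frac{8296}{190348389}$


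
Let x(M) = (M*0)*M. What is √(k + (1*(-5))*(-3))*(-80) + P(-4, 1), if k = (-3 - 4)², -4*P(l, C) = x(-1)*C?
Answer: -640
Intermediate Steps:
x(M) = 0 (x(M) = 0*M = 0)
P(l, C) = 0 (P(l, C) = -0*C = -¼*0 = 0)
k = 49 (k = (-7)² = 49)
√(k + (1*(-5))*(-3))*(-80) + P(-4, 1) = √(49 + (1*(-5))*(-3))*(-80) + 0 = √(49 - 5*(-3))*(-80) + 0 = √(49 + 15)*(-80) + 0 = √64*(-80) + 0 = 8*(-80) + 0 = -640 + 0 = -640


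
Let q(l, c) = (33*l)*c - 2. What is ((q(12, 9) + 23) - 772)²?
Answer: 7912969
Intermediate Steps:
q(l, c) = -2 + 33*c*l (q(l, c) = 33*c*l - 2 = -2 + 33*c*l)
((q(12, 9) + 23) - 772)² = (((-2 + 33*9*12) + 23) - 772)² = (((-2 + 3564) + 23) - 772)² = ((3562 + 23) - 772)² = (3585 - 772)² = 2813² = 7912969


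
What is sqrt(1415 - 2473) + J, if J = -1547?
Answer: -1547 + 23*I*sqrt(2) ≈ -1547.0 + 32.527*I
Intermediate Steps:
sqrt(1415 - 2473) + J = sqrt(1415 - 2473) - 1547 = sqrt(-1058) - 1547 = 23*I*sqrt(2) - 1547 = -1547 + 23*I*sqrt(2)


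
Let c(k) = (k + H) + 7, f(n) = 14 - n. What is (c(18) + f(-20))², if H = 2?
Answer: 3721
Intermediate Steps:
c(k) = 9 + k (c(k) = (k + 2) + 7 = (2 + k) + 7 = 9 + k)
(c(18) + f(-20))² = ((9 + 18) + (14 - 1*(-20)))² = (27 + (14 + 20))² = (27 + 34)² = 61² = 3721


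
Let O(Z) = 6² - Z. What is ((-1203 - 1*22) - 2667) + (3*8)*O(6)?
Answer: -3172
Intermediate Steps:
O(Z) = 36 - Z
((-1203 - 1*22) - 2667) + (3*8)*O(6) = ((-1203 - 1*22) - 2667) + (3*8)*(36 - 1*6) = ((-1203 - 22) - 2667) + 24*(36 - 6) = (-1225 - 2667) + 24*30 = -3892 + 720 = -3172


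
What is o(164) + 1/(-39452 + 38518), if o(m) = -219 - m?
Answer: -357723/934 ≈ -383.00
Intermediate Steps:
o(164) + 1/(-39452 + 38518) = (-219 - 1*164) + 1/(-39452 + 38518) = (-219 - 164) + 1/(-934) = -383 - 1/934 = -357723/934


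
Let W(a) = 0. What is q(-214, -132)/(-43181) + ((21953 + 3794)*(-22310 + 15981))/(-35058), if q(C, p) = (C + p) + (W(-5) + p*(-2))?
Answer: 7036466133859/1513839498 ≈ 4648.1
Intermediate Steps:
q(C, p) = C - p (q(C, p) = (C + p) + (0 + p*(-2)) = (C + p) + (0 - 2*p) = (C + p) - 2*p = C - p)
q(-214, -132)/(-43181) + ((21953 + 3794)*(-22310 + 15981))/(-35058) = (-214 - 1*(-132))/(-43181) + ((21953 + 3794)*(-22310 + 15981))/(-35058) = (-214 + 132)*(-1/43181) + (25747*(-6329))*(-1/35058) = -82*(-1/43181) - 162952763*(-1/35058) = 82/43181 + 162952763/35058 = 7036466133859/1513839498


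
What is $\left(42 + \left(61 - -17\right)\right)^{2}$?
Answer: $14400$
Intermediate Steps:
$\left(42 + \left(61 - -17\right)\right)^{2} = \left(42 + \left(61 + 17\right)\right)^{2} = \left(42 + 78\right)^{2} = 120^{2} = 14400$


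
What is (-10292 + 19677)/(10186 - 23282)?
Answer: -9385/13096 ≈ -0.71663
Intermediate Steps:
(-10292 + 19677)/(10186 - 23282) = 9385/(-13096) = 9385*(-1/13096) = -9385/13096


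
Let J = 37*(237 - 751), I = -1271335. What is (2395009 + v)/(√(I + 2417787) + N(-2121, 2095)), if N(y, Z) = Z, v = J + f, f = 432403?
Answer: 5883585430/3242573 - 5616788*√286613/3242573 ≈ 887.13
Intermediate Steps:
J = -19018 (J = 37*(-514) = -19018)
v = 413385 (v = -19018 + 432403 = 413385)
(2395009 + v)/(√(I + 2417787) + N(-2121, 2095)) = (2395009 + 413385)/(√(-1271335 + 2417787) + 2095) = 2808394/(√1146452 + 2095) = 2808394/(2*√286613 + 2095) = 2808394/(2095 + 2*√286613)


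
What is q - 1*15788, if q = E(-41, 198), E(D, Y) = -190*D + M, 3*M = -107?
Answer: -24101/3 ≈ -8033.7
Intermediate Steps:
M = -107/3 (M = (⅓)*(-107) = -107/3 ≈ -35.667)
E(D, Y) = -107/3 - 190*D (E(D, Y) = -190*D - 107/3 = -107/3 - 190*D)
q = 23263/3 (q = -107/3 - 190*(-41) = -107/3 + 7790 = 23263/3 ≈ 7754.3)
q - 1*15788 = 23263/3 - 1*15788 = 23263/3 - 15788 = -24101/3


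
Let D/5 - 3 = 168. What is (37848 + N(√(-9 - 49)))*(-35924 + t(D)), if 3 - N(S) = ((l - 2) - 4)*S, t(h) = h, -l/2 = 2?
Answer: -1327396719 - 350690*I*√58 ≈ -1.3274e+9 - 2.6708e+6*I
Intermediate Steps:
l = -4 (l = -2*2 = -4)
D = 855 (D = 15 + 5*168 = 15 + 840 = 855)
N(S) = 3 + 10*S (N(S) = 3 - ((-4 - 2) - 4)*S = 3 - (-6 - 4)*S = 3 - (-10)*S = 3 + 10*S)
(37848 + N(√(-9 - 49)))*(-35924 + t(D)) = (37848 + (3 + 10*√(-9 - 49)))*(-35924 + 855) = (37848 + (3 + 10*√(-58)))*(-35069) = (37848 + (3 + 10*(I*√58)))*(-35069) = (37848 + (3 + 10*I*√58))*(-35069) = (37851 + 10*I*√58)*(-35069) = -1327396719 - 350690*I*√58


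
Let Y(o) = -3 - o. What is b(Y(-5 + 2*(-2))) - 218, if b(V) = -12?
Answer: -230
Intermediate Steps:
b(Y(-5 + 2*(-2))) - 218 = -12 - 218 = -230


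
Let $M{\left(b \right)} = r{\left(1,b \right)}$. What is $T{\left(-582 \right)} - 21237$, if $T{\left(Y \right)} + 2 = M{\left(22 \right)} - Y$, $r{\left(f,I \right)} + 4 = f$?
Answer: $-20660$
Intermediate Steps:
$r{\left(f,I \right)} = -4 + f$
$M{\left(b \right)} = -3$ ($M{\left(b \right)} = -4 + 1 = -3$)
$T{\left(Y \right)} = -5 - Y$ ($T{\left(Y \right)} = -2 - \left(3 + Y\right) = -5 - Y$)
$T{\left(-582 \right)} - 21237 = \left(-5 - -582\right) - 21237 = \left(-5 + 582\right) - 21237 = 577 - 21237 = -20660$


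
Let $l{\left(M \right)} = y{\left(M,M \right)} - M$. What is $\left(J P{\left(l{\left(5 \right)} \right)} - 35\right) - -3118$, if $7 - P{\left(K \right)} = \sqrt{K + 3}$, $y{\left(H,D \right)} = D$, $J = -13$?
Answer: $2992 + 13 \sqrt{3} \approx 3014.5$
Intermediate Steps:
$l{\left(M \right)} = 0$ ($l{\left(M \right)} = M - M = 0$)
$P{\left(K \right)} = 7 - \sqrt{3 + K}$ ($P{\left(K \right)} = 7 - \sqrt{K + 3} = 7 - \sqrt{3 + K}$)
$\left(J P{\left(l{\left(5 \right)} \right)} - 35\right) - -3118 = \left(- 13 \left(7 - \sqrt{3 + 0}\right) - 35\right) - -3118 = \left(- 13 \left(7 - \sqrt{3}\right) - 35\right) + 3118 = \left(\left(-91 + 13 \sqrt{3}\right) - 35\right) + 3118 = \left(-126 + 13 \sqrt{3}\right) + 3118 = 2992 + 13 \sqrt{3}$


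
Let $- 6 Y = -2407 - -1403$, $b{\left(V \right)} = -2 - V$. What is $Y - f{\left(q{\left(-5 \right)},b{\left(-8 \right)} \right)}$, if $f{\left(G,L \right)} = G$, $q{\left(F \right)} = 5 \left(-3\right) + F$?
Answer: $\frac{562}{3} \approx 187.33$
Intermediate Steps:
$q{\left(F \right)} = -15 + F$
$Y = \frac{502}{3}$ ($Y = - \frac{-2407 - -1403}{6} = - \frac{-2407 + 1403}{6} = \left(- \frac{1}{6}\right) \left(-1004\right) = \frac{502}{3} \approx 167.33$)
$Y - f{\left(q{\left(-5 \right)},b{\left(-8 \right)} \right)} = \frac{502}{3} - \left(-15 - 5\right) = \frac{502}{3} - -20 = \frac{502}{3} + 20 = \frac{562}{3}$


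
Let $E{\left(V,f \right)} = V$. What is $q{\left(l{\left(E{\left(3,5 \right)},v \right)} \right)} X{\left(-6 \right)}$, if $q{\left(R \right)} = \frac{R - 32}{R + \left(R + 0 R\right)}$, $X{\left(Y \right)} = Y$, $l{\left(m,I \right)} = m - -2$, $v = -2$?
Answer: $\frac{81}{5} \approx 16.2$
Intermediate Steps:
$l{\left(m,I \right)} = 2 + m$ ($l{\left(m,I \right)} = m + 2 = 2 + m$)
$q{\left(R \right)} = \frac{-32 + R}{2 R}$ ($q{\left(R \right)} = \frac{-32 + R}{R + \left(R + 0\right)} = \frac{-32 + R}{R + R} = \frac{-32 + R}{2 R}$)
$q{\left(l{\left(E{\left(3,5 \right)},v \right)} \right)} X{\left(-6 \right)} = \frac{-32 + \left(2 + 3\right)}{2 \left(2 + 3\right)} \left(-6\right) = \frac{-32 + 5}{2 \cdot 5} \left(-6\right) = \frac{1}{2} \cdot \frac{1}{5} \left(-27\right) \left(-6\right) = \left(- \frac{27}{10}\right) \left(-6\right) = \frac{81}{5}$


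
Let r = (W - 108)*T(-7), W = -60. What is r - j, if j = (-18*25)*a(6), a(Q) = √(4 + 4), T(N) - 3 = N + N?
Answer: 1848 + 900*√2 ≈ 3120.8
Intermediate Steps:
T(N) = 3 + 2*N (T(N) = 3 + (N + N) = 3 + 2*N)
a(Q) = 2*√2 (a(Q) = √8 = 2*√2)
j = -900*√2 (j = (-18*25)*(2*√2) = -900*√2 ≈ -1272.8)
r = 1848 (r = (-60 - 108)*(3 + 2*(-7)) = -168*(3 - 14) = -168*(-11) = 1848)
r - j = 1848 - (-900)*√2 = 1848 + 900*√2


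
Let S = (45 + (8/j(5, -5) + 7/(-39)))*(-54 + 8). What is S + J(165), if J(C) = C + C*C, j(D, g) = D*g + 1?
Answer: 988400/39 ≈ 25344.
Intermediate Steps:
j(D, g) = 1 + D*g
S = -79810/39 (S = (45 + (8/(1 + 5*(-5)) + 7/(-39)))*(-54 + 8) = (45 + (8/(1 - 25) + 7*(-1/39)))*(-46) = (45 + (8/(-24) - 7/39))*(-46) = (45 + (8*(-1/24) - 7/39))*(-46) = (45 + (-⅓ - 7/39))*(-46) = (45 - 20/39)*(-46) = (1735/39)*(-46) = -79810/39 ≈ -2046.4)
J(C) = C + C²
S + J(165) = -79810/39 + 165*(1 + 165) = -79810/39 + 165*166 = -79810/39 + 27390 = 988400/39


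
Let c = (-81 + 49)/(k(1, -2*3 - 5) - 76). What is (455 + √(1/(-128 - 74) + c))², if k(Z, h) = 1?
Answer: (1378650 + √3871734)²/9180900 ≈ 2.0762e+5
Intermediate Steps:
c = 32/75 (c = (-81 + 49)/(1 - 76) = -32/(-75) = -32*(-1/75) = 32/75 ≈ 0.42667)
(455 + √(1/(-128 - 74) + c))² = (455 + √(1/(-128 - 74) + 32/75))² = (455 + √(1/(-202) + 32/75))² = (455 + √(-1/202 + 32/75))² = (455 + √(6389/15150))² = (455 + √3871734/3030)²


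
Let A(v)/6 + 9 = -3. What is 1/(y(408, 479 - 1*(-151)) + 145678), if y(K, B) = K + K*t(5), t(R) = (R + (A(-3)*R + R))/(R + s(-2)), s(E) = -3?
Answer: 1/74686 ≈ 1.3389e-5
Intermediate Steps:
A(v) = -72 (A(v) = -54 + 6*(-3) = -54 - 18 = -72)
t(R) = -70*R/(-3 + R) (t(R) = (R + (-72*R + R))/(R - 3) = (R - 71*R)/(-3 + R) = (-70*R)/(-3 + R) = -70*R/(-3 + R))
y(K, B) = -174*K (y(K, B) = K + K*(-70*5/(-3 + 5)) = K + K*(-70*5/2) = K + K*(-70*5*½) = K + K*(-175) = K - 175*K = -174*K)
1/(y(408, 479 - 1*(-151)) + 145678) = 1/(-174*408 + 145678) = 1/(-70992 + 145678) = 1/74686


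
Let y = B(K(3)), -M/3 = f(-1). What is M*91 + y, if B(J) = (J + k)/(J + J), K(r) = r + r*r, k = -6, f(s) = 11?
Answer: -12011/4 ≈ -3002.8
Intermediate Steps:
K(r) = r + r**2
B(J) = (-6 + J)/(2*J) (B(J) = (J - 6)/(J + J) = (-6 + J)/((2*J)) = (-6 + J)*(1/(2*J)) = (-6 + J)/(2*J))
M = -33 (M = -3*11 = -33)
y = 1/4 (y = (-6 + 3*(1 + 3))/(2*((3*(1 + 3)))) = (-6 + 3*4)/(2*((3*4))) = (1/2)*(-6 + 12)/12 = (1/2)*(1/12)*6 = 1/4 ≈ 0.25000)
M*91 + y = -33*91 + 1/4 = -3003 + 1/4 = -12011/4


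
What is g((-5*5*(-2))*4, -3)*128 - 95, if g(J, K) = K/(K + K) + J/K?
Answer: -25693/3 ≈ -8564.3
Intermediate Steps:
g(J, K) = ½ + J/K (g(J, K) = K/((2*K)) + J/K = K*(1/(2*K)) + J/K = ½ + J/K)
g((-5*5*(-2))*4, -3)*128 - 95 = (((-5*5*(-2))*4 + (½)*(-3))/(-3))*128 - 95 = -(-25*(-2)*4 - 3/2)/3*128 - 95 = -(50*4 - 3/2)/3*128 - 95 = -(200 - 3/2)/3*128 - 95 = -⅓*397/2*128 - 95 = -397/6*128 - 95 = -25408/3 - 95 = -25693/3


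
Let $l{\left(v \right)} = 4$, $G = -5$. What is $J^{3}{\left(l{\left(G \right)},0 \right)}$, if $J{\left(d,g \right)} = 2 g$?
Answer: $0$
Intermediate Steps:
$J^{3}{\left(l{\left(G \right)},0 \right)} = \left(2 \cdot 0\right)^{3} = 0^{3} = 0$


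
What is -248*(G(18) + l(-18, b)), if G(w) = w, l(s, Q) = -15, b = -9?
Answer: -744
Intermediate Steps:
-248*(G(18) + l(-18, b)) = -248*(18 - 15) = -248*3 = -744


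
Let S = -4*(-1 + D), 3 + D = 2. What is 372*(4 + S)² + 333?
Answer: 53901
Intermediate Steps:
D = -1 (D = -3 + 2 = -1)
S = 8 (S = -4*(-1 - 1) = -4*(-2) = 8)
372*(4 + S)² + 333 = 372*(4 + 8)² + 333 = 372*12² + 333 = 372*144 + 333 = 53568 + 333 = 53901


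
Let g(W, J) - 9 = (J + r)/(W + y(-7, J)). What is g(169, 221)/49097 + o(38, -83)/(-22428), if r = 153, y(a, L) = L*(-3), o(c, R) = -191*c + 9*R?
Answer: 97121970203/271983436452 ≈ 0.35709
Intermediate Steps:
y(a, L) = -3*L
g(W, J) = 9 + (153 + J)/(W - 3*J) (g(W, J) = 9 + (J + 153)/(W - 3*J) = 9 + (153 + J)/(W - 3*J))
g(169, 221)/49097 + o(38, -83)/(-22428) = ((-153 - 9*169 + 26*221)/(-1*169 + 3*221))/49097 + (-191*38 + 9*(-83))/(-22428) = ((-153 - 1521 + 5746)/(-169 + 663))*(1/49097) + (-7258 - 747)*(-1/22428) = (4072/494)*(1/49097) - 8005*(-1/22428) = ((1/494)*4072)*(1/49097) + 8005/22428 = (2036/247)*(1/49097) + 8005/22428 = 2036/12126959 + 8005/22428 = 97121970203/271983436452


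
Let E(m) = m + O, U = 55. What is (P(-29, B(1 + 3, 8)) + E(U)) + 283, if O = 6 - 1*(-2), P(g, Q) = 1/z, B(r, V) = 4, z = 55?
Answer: 19031/55 ≈ 346.02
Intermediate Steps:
P(g, Q) = 1/55
O = 8 (O = 6 + 2 = 8)
E(m) = 8 + m (E(m) = m + 8 = 8 + m)
(P(-29, B(1 + 3, 8)) + E(U)) + 283 = (1/55 + (8 + 55)) + 283 = (1/55 + 63) + 283 = 3466/55 + 283 = 19031/55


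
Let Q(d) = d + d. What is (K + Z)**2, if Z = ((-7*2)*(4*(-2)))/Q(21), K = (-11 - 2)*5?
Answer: 34969/9 ≈ 3885.4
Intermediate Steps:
Q(d) = 2*d
K = -65 (K = -13*5 = -65)
Z = 8/3 (Z = ((-7*2)*(4*(-2)))/((2*21)) = -14*(-8)/42 = 112*(1/42) = 8/3 ≈ 2.6667)
(K + Z)**2 = (-65 + 8/3)**2 = (-187/3)**2 = 34969/9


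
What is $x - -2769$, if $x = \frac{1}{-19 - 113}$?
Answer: $\frac{365507}{132} \approx 2769.0$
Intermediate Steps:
$x = - \frac{1}{132}$ ($x = \frac{1}{-132} = - \frac{1}{132} \approx -0.0075758$)
$x - -2769 = - \frac{1}{132} - -2769 = - \frac{1}{132} + 2769 = \frac{365507}{132}$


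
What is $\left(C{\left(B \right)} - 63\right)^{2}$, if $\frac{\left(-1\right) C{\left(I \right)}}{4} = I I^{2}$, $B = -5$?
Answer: $190969$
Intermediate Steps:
$C{\left(I \right)} = - 4 I^{3}$ ($C{\left(I \right)} = - 4 I I^{2} = - 4 I^{3}$)
$\left(C{\left(B \right)} - 63\right)^{2} = \left(- 4 \left(-5\right)^{3} - 63\right)^{2} = \left(\left(-4\right) \left(-125\right) - 63\right)^{2} = \left(500 - 63\right)^{2} = 437^{2} = 190969$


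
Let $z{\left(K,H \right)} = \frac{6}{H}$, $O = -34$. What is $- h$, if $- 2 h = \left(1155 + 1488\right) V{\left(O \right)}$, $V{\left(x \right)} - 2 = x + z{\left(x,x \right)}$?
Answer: $- \frac{1445721}{34} \approx -42521.0$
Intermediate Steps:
$V{\left(x \right)} = 2 + x + \frac{6}{x}$ ($V{\left(x \right)} = 2 + \left(x + \frac{6}{x}\right) = 2 + x + \frac{6}{x}$)
$h = \frac{1445721}{34}$ ($h = - \frac{\left(1155 + 1488\right) \left(2 - 34 + \frac{6}{-34}\right)}{2} = - \frac{2643 \left(2 - 34 + 6 \left(- \frac{1}{34}\right)\right)}{2} = - \frac{2643 \left(2 - 34 - \frac{3}{17}\right)}{2} = - \frac{2643 \left(- \frac{547}{17}\right)}{2} = \left(- \frac{1}{2}\right) \left(- \frac{1445721}{17}\right) = \frac{1445721}{34} \approx 42521.0$)
$- h = \left(-1\right) \frac{1445721}{34} = - \frac{1445721}{34}$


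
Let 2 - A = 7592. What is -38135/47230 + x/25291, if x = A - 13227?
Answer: -389531839/238898786 ≈ -1.6305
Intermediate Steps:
A = -7590 (A = 2 - 1*7592 = 2 - 7592 = -7590)
x = -20817 (x = -7590 - 13227 = -20817)
-38135/47230 + x/25291 = -38135/47230 - 20817/25291 = -38135*1/47230 - 20817*1/25291 = -7627/9446 - 20817/25291 = -389531839/238898786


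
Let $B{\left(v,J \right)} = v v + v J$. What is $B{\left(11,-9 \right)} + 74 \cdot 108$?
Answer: $8014$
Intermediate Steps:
$B{\left(v,J \right)} = v^{2} + J v$
$B{\left(11,-9 \right)} + 74 \cdot 108 = 11 \left(-9 + 11\right) + 74 \cdot 108 = 11 \cdot 2 + 7992 = 22 + 7992 = 8014$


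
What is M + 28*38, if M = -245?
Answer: 819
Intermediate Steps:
M + 28*38 = -245 + 28*38 = -245 + 1064 = 819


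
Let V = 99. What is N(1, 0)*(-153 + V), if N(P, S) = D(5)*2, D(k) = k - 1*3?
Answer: -216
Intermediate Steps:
D(k) = -3 + k (D(k) = k - 3 = -3 + k)
N(P, S) = 4 (N(P, S) = (-3 + 5)*2 = 2*2 = 4)
N(1, 0)*(-153 + V) = 4*(-153 + 99) = 4*(-54) = -216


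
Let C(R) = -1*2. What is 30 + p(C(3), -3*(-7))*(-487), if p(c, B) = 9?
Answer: -4353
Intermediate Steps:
C(R) = -2
30 + p(C(3), -3*(-7))*(-487) = 30 + 9*(-487) = 30 - 4383 = -4353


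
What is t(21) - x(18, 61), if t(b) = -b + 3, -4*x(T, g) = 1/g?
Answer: -4391/244 ≈ -17.996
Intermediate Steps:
x(T, g) = -1/(4*g)
t(b) = 3 - b
t(21) - x(18, 61) = (3 - 1*21) - (-1)/(4*61) = (3 - 21) - (-1)/(4*61) = -18 - 1*(-1/244) = -18 + 1/244 = -4391/244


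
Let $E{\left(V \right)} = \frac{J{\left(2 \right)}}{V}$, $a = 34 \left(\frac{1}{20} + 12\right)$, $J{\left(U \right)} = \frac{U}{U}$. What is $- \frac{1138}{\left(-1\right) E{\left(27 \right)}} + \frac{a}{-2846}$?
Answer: $\frac{874457863}{28460} \approx 30726.0$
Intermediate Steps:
$J{\left(U \right)} = 1$
$a = \frac{4097}{10}$ ($a = 34 \left(\frac{1}{20} + 12\right) = 34 \cdot \frac{241}{20} = \frac{4097}{10} \approx 409.7$)
$E{\left(V \right)} = \frac{1}{V}$ ($E{\left(V \right)} = 1 \frac{1}{V} = \frac{1}{V}$)
$- \frac{1138}{\left(-1\right) E{\left(27 \right)}} + \frac{a}{-2846} = - \frac{1138}{\left(-1\right) \frac{1}{27}} + \frac{4097}{10 \left(-2846\right)} = - \frac{1138}{\left(-1\right) \frac{1}{27}} + \frac{4097}{10} \left(- \frac{1}{2846}\right) = - \frac{1138}{- \frac{1}{27}} - \frac{4097}{28460} = \left(-1138\right) \left(-27\right) - \frac{4097}{28460} = 30726 - \frac{4097}{28460} = \frac{874457863}{28460}$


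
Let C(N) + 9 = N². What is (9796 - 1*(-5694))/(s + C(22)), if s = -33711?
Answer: -7745/16618 ≈ -0.46606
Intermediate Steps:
C(N) = -9 + N²
(9796 - 1*(-5694))/(s + C(22)) = (9796 - 1*(-5694))/(-33711 + (-9 + 22²)) = (9796 + 5694)/(-33711 + (-9 + 484)) = 15490/(-33711 + 475) = 15490/(-33236) = 15490*(-1/33236) = -7745/16618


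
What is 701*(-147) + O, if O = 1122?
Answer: -101925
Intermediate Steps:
701*(-147) + O = 701*(-147) + 1122 = -103047 + 1122 = -101925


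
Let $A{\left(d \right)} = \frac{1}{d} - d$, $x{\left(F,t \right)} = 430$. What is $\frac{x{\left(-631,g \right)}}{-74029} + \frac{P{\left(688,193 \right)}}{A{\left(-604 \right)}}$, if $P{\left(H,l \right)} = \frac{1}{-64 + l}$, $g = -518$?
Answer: $- \frac{20191574534}{3483888762915} \approx -0.0057957$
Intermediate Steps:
$\frac{x{\left(-631,g \right)}}{-74029} + \frac{P{\left(688,193 \right)}}{A{\left(-604 \right)}} = \frac{430}{-74029} + \frac{1}{\left(-64 + 193\right) \left(\frac{1}{-604} - -604\right)} = 430 \left(- \frac{1}{74029}\right) + \frac{1}{129 \left(- \frac{1}{604} + 604\right)} = - \frac{430}{74029} + \frac{1}{129 \cdot \frac{364815}{604}} = - \frac{430}{74029} + \frac{1}{129} \cdot \frac{604}{364815} = - \frac{430}{74029} + \frac{604}{47061135} = - \frac{20191574534}{3483888762915}$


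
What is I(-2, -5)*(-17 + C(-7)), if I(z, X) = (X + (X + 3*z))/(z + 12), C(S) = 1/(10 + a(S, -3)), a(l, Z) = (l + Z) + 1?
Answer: 128/5 ≈ 25.600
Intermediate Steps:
a(l, Z) = 1 + Z + l (a(l, Z) = (Z + l) + 1 = 1 + Z + l)
C(S) = 1/(8 + S) (C(S) = 1/(10 + (1 - 3 + S)) = 1/(10 + (-2 + S)) = 1/(8 + S))
I(z, X) = (2*X + 3*z)/(12 + z)
I(-2, -5)*(-17 + C(-7)) = ((2*(-5) + 3*(-2))/(12 - 2))*(-17 + 1/(8 - 7)) = ((-10 - 6)/10)*(-17 + 1/1) = ((⅒)*(-16))*(-17 + 1) = -8/5*(-16) = 128/5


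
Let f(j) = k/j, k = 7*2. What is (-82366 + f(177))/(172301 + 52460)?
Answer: -14578768/39782697 ≈ -0.36646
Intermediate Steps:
k = 14
f(j) = 14/j
(-82366 + f(177))/(172301 + 52460) = (-82366 + 14/177)/(172301 + 52460) = (-82366 + 14*(1/177))/224761 = (-82366 + 14/177)*(1/224761) = -14578768/177*1/224761 = -14578768/39782697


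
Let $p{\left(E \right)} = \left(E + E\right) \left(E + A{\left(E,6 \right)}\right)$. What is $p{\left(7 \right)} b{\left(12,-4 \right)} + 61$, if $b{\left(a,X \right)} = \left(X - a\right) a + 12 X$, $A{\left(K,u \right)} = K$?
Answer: $-46979$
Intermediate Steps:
$b{\left(a,X \right)} = 12 X + a \left(X - a\right)$ ($b{\left(a,X \right)} = a \left(X - a\right) + 12 X = 12 X + a \left(X - a\right)$)
$p{\left(E \right)} = 4 E^{2}$ ($p{\left(E \right)} = \left(E + E\right) \left(E + E\right) = 2 E 2 E = 4 E^{2}$)
$p{\left(7 \right)} b{\left(12,-4 \right)} + 61 = 4 \cdot 7^{2} \left(- 12^{2} + 12 \left(-4\right) - 48\right) + 61 = 4 \cdot 49 \left(\left(-1\right) 144 - 48 - 48\right) + 61 = 196 \left(-144 - 48 - 48\right) + 61 = 196 \left(-240\right) + 61 = -47040 + 61 = -46979$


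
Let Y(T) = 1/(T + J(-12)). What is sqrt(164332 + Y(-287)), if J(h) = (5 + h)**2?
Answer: sqrt(9308421570)/238 ≈ 405.38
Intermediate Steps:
Y(T) = 1/(49 + T) (Y(T) = 1/(T + (5 - 12)**2) = 1/(T + (-7)**2) = 1/(T + 49) = 1/(49 + T))
sqrt(164332 + Y(-287)) = sqrt(164332 + 1/(49 - 287)) = sqrt(164332 + 1/(-238)) = sqrt(164332 - 1/238) = sqrt(39111015/238) = sqrt(9308421570)/238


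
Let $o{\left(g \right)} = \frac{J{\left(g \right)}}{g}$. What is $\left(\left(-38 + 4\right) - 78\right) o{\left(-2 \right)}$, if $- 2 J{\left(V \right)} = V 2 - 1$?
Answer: $140$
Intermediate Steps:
$J{\left(V \right)} = \frac{1}{2} - V$ ($J{\left(V \right)} = - \frac{V 2 - 1}{2} = - \frac{2 V - 1}{2} = - \frac{-1 + 2 V}{2} = \frac{1}{2} - V$)
$o{\left(g \right)} = \frac{\frac{1}{2} - g}{g}$
$\left(\left(-38 + 4\right) - 78\right) o{\left(-2 \right)} = \left(\left(-38 + 4\right) - 78\right) \frac{\frac{1}{2} - -2}{-2} = \left(-34 - 78\right) \left(- \frac{\frac{1}{2} + 2}{2}\right) = - 112 \left(\left(- \frac{1}{2}\right) \frac{5}{2}\right) = \left(-112\right) \left(- \frac{5}{4}\right) = 140$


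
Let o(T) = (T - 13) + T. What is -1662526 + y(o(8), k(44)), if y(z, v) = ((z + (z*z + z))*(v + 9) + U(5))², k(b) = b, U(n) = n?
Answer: -1022526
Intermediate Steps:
o(T) = -13 + 2*T (o(T) = (-13 + T) + T = -13 + 2*T)
y(z, v) = (5 + (9 + v)*(z² + 2*z))² (y(z, v) = ((z + (z*z + z))*(v + 9) + 5)² = ((z + (z² + z))*(9 + v) + 5)² = ((z + (z + z²))*(9 + v) + 5)² = ((z² + 2*z)*(9 + v) + 5)² = ((9 + v)*(z² + 2*z) + 5)² = (5 + (9 + v)*(z² + 2*z))²)
-1662526 + y(o(8), k(44)) = -1662526 + (5 + 9*(-13 + 2*8)² + 18*(-13 + 2*8) + 44*(-13 + 2*8)² + 2*44*(-13 + 2*8))² = -1662526 + (5 + 9*(-13 + 16)² + 18*(-13 + 16) + 44*(-13 + 16)² + 2*44*(-13 + 16))² = -1662526 + (5 + 9*3² + 18*3 + 44*3² + 2*44*3)² = -1662526 + (5 + 9*9 + 54 + 44*9 + 264)² = -1662526 + (5 + 81 + 54 + 396 + 264)² = -1662526 + 800² = -1662526 + 640000 = -1022526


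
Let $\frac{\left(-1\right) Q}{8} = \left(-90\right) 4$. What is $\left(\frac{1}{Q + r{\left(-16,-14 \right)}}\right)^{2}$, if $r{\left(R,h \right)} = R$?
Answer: $\frac{1}{8202496} \approx 1.2191 \cdot 10^{-7}$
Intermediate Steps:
$Q = 2880$ ($Q = - 8 \left(\left(-90\right) 4\right) = \left(-8\right) \left(-360\right) = 2880$)
$\left(\frac{1}{Q + r{\left(-16,-14 \right)}}\right)^{2} = \left(\frac{1}{2880 - 16}\right)^{2} = \left(\frac{1}{2864}\right)^{2} = \frac{1}{8202496}$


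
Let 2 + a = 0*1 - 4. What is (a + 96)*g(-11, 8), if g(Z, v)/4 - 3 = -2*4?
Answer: -1800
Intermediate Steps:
g(Z, v) = -20 (g(Z, v) = 12 + 4*(-2*4) = 12 + 4*(-8) = 12 - 32 = -20)
a = -6 (a = -2 + (0*1 - 4) = -2 + (0 - 4) = -2 - 4 = -6)
(a + 96)*g(-11, 8) = (-6 + 96)*(-20) = 90*(-20) = -1800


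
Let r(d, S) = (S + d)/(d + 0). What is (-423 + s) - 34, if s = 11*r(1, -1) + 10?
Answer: -447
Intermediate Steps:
r(d, S) = (S + d)/d
s = 10 (s = 11*((-1 + 1)/1) + 10 = 11*(1*0) + 10 = 11*0 + 10 = 0 + 10 = 10)
(-423 + s) - 34 = (-423 + 10) - 34 = -413 - 34 = -447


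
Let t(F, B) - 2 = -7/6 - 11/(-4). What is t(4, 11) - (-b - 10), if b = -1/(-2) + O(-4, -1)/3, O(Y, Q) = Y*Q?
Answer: 185/12 ≈ 15.417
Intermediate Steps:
t(F, B) = 43/12 (t(F, B) = 2 + (-7/6 - 11/(-4)) = 2 + (-7*⅙ - 11*(-¼)) = 2 + (-7/6 + 11/4) = 2 + 19/12 = 43/12)
O(Y, Q) = Q*Y
b = 11/6 (b = -1/(-2) - 1*(-4)/3 = -1*(-½) + 4*(⅓) = ½ + 4/3 = 11/6 ≈ 1.8333)
t(4, 11) - (-b - 10) = 43/12 - (-1*11/6 - 10) = 43/12 - (-11/6 - 10) = 43/12 - 1*(-71/6) = 43/12 + 71/6 = 185/12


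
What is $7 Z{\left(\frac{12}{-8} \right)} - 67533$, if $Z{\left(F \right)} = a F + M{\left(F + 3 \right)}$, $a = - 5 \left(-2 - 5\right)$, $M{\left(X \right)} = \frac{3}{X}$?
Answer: $- \frac{135773}{2} \approx -67887.0$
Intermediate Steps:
$a = 35$ ($a = \left(-5\right) \left(-7\right) = 35$)
$Z{\left(F \right)} = \frac{3}{3 + F} + 35 F$ ($Z{\left(F \right)} = 35 F + \frac{3}{F + 3} = 35 F + \frac{3}{3 + F} = \frac{3}{3 + F} + 35 F$)
$7 Z{\left(\frac{12}{-8} \right)} - 67533 = 7 \frac{3 + 35 \frac{12}{-8} \left(3 + \frac{12}{-8}\right)}{3 + \frac{12}{-8}} - 67533 = 7 \frac{3 + 35 \cdot 12 \left(- \frac{1}{8}\right) \left(3 + 12 \left(- \frac{1}{8}\right)\right)}{3 + 12 \left(- \frac{1}{8}\right)} - 67533 = 7 \frac{3 + 35 \left(- \frac{3}{2}\right) \left(3 - \frac{3}{2}\right)}{3 - \frac{3}{2}} - 67533 = 7 \frac{3 + 35 \left(- \frac{3}{2}\right) \frac{3}{2}}{\frac{3}{2}} - 67533 = 7 \frac{2 \left(3 - \frac{315}{4}\right)}{3} - 67533 = 7 \cdot \frac{2}{3} \left(- \frac{303}{4}\right) - 67533 = 7 \left(- \frac{101}{2}\right) - 67533 = - \frac{707}{2} - 67533 = - \frac{135773}{2}$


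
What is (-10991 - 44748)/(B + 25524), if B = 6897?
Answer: -55739/32421 ≈ -1.7192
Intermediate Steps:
(-10991 - 44748)/(B + 25524) = (-10991 - 44748)/(6897 + 25524) = -55739/32421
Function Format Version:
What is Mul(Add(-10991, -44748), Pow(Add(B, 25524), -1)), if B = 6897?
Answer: Rational(-55739, 32421) ≈ -1.7192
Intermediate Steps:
Mul(Add(-10991, -44748), Pow(Add(B, 25524), -1)) = Mul(Add(-10991, -44748), Pow(Add(6897, 25524), -1)) = Mul(-55739, Pow(32421, -1)) = Mul(-55739, Rational(1, 32421)) = Rational(-55739, 32421)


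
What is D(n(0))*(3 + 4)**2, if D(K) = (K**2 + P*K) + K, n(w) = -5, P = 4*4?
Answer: -2940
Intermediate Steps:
P = 16
D(K) = K**2 + 17*K (D(K) = (K**2 + 16*K) + K = K**2 + 17*K)
D(n(0))*(3 + 4)**2 = (-5*(17 - 5))*(3 + 4)**2 = -5*12*7**2 = -60*49 = -2940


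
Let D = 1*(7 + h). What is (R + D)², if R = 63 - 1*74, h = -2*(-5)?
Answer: 36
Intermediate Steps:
h = 10
R = -11 (R = 63 - 74 = -11)
D = 17 (D = 1*(7 + 10) = 1*17 = 17)
(R + D)² = (-11 + 17)² = 6² = 36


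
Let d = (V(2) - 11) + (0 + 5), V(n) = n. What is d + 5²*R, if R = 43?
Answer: 1071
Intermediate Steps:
d = -4 (d = (2 - 11) + (0 + 5) = -9 + 5 = -4)
d + 5²*R = -4 + 5²*43 = -4 + 25*43 = -4 + 1075 = 1071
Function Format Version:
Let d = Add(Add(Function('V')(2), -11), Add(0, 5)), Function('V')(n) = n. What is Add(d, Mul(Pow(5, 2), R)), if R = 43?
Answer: 1071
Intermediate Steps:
d = -4 (d = Add(Add(2, -11), Add(0, 5)) = Add(-9, 5) = -4)
Add(d, Mul(Pow(5, 2), R)) = Add(-4, Mul(Pow(5, 2), 43)) = Add(-4, Mul(25, 43)) = Add(-4, 1075) = 1071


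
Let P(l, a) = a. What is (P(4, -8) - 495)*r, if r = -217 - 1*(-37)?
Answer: 90540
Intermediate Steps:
r = -180 (r = -217 + 37 = -180)
(P(4, -8) - 495)*r = (-8 - 495)*(-180) = -503*(-180) = 90540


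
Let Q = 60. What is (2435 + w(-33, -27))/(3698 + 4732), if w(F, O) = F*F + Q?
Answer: 1792/4215 ≈ 0.42515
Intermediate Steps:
w(F, O) = 60 + F² (w(F, O) = F*F + 60 = F² + 60 = 60 + F²)
(2435 + w(-33, -27))/(3698 + 4732) = (2435 + (60 + (-33)²))/(3698 + 4732) = (2435 + (60 + 1089))/8430 = (2435 + 1149)*(1/8430) = 3584*(1/8430) = 1792/4215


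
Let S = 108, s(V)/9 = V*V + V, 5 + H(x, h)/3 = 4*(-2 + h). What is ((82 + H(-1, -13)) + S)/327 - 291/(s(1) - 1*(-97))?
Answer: -95732/37605 ≈ -2.5457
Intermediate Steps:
H(x, h) = -39 + 12*h (H(x, h) = -15 + 3*(4*(-2 + h)) = -15 + 3*(-8 + 4*h) = -15 + (-24 + 12*h) = -39 + 12*h)
s(V) = 9*V + 9*V² (s(V) = 9*(V*V + V) = 9*(V² + V) = 9*(V + V²) = 9*V + 9*V²)
((82 + H(-1, -13)) + S)/327 - 291/(s(1) - 1*(-97)) = ((82 + (-39 + 12*(-13))) + 108)/327 - 291/(9*1*(1 + 1) - 1*(-97)) = ((82 + (-39 - 156)) + 108)*(1/327) - 291/(9*1*2 + 97) = ((82 - 195) + 108)*(1/327) - 291/(18 + 97) = (-113 + 108)*(1/327) - 291/115 = -5*1/327 - 291*1/115 = -5/327 - 291/115 = -95732/37605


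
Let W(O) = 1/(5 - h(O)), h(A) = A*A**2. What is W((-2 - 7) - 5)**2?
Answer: 1/7557001 ≈ 1.3233e-7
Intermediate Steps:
h(A) = A**3
W(O) = 1/(5 - O**3)
W((-2 - 7) - 5)**2 = (-1/(-5 + ((-2 - 7) - 5)**3))**2 = (-1/(-5 + (-9 - 5)**3))**2 = (-1/(-5 + (-14)**3))**2 = (-1/(-5 - 2744))**2 = (-1/(-2749))**2 = (-1*(-1/2749))**2 = (1/2749)**2 = 1/7557001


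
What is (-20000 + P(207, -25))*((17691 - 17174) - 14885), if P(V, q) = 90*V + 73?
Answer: 18635296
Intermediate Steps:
P(V, q) = 73 + 90*V
(-20000 + P(207, -25))*((17691 - 17174) - 14885) = (-20000 + (73 + 90*207))*((17691 - 17174) - 14885) = (-20000 + (73 + 18630))*(517 - 14885) = (-20000 + 18703)*(-14368) = -1297*(-14368) = 18635296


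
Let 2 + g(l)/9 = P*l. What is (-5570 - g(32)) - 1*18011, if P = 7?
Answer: -25579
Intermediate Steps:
g(l) = -18 + 63*l (g(l) = -18 + 9*(7*l) = -18 + 63*l)
(-5570 - g(32)) - 1*18011 = (-5570 - (-18 + 63*32)) - 1*18011 = (-5570 - (-18 + 2016)) - 18011 = (-5570 - 1*1998) - 18011 = (-5570 - 1998) - 18011 = -7568 - 18011 = -25579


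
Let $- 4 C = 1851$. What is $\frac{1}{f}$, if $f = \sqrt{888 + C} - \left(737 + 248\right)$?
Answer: $- \frac{3940}{3879199} - \frac{18 \sqrt{21}}{3879199} \approx -0.0010369$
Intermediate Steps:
$C = - \frac{1851}{4}$ ($C = \left(- \frac{1}{4}\right) 1851 = - \frac{1851}{4} \approx -462.75$)
$f = -985 + \frac{9 \sqrt{21}}{2}$ ($f = \sqrt{888 - \frac{1851}{4}} - \left(737 + 248\right) = \sqrt{\frac{1701}{4}} - 985 = \frac{9 \sqrt{21}}{2} - 985 = -985 + \frac{9 \sqrt{21}}{2} \approx -964.38$)
$\frac{1}{f} = \frac{1}{-985 + \frac{9 \sqrt{21}}{2}}$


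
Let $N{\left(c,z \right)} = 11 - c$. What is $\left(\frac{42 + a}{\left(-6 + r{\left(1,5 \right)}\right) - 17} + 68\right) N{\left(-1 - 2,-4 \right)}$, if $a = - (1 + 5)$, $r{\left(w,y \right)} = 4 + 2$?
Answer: $\frac{15680}{17} \approx 922.35$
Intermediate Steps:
$r{\left(w,y \right)} = 6$
$a = -6$ ($a = \left(-1\right) 6 = -6$)
$\left(\frac{42 + a}{\left(-6 + r{\left(1,5 \right)}\right) - 17} + 68\right) N{\left(-1 - 2,-4 \right)} = \left(\frac{42 - 6}{\left(-6 + 6\right) - 17} + 68\right) \left(11 - \left(-1 - 2\right)\right) = \left(\frac{36}{0 - 17} + 68\right) \left(11 - -3\right) = \left(\frac{36}{-17} + 68\right) \left(11 + 3\right) = \left(36 \left(- \frac{1}{17}\right) + 68\right) 14 = \left(- \frac{36}{17} + 68\right) 14 = \frac{1120}{17} \cdot 14 = \frac{15680}{17}$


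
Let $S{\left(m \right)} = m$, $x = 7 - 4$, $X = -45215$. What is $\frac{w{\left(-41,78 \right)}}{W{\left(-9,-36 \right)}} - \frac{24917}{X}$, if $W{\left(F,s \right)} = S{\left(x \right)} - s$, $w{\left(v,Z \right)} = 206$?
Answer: $\frac{10286053}{1763385} \approx 5.8331$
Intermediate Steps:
$x = 3$ ($x = 7 - 4 = 3$)
$W{\left(F,s \right)} = 3 - s$
$\frac{w{\left(-41,78 \right)}}{W{\left(-9,-36 \right)}} - \frac{24917}{X} = \frac{206}{3 - -36} - \frac{24917}{-45215} = \frac{206}{3 + 36} - - \frac{24917}{45215} = \frac{206}{39} + \frac{24917}{45215} = \frac{10286053}{1763385}$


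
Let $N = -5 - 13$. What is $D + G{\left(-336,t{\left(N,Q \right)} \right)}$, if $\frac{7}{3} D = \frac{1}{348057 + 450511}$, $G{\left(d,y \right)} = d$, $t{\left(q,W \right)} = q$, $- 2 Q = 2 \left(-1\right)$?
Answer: $- \frac{1878231933}{5589976} \approx -336.0$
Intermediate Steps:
$Q = 1$ ($Q = - \frac{2 \left(-1\right)}{2} = \left(- \frac{1}{2}\right) \left(-2\right) = 1$)
$N = -18$
$D = \frac{3}{5589976}$ ($D = \frac{3}{7 \left(348057 + 450511\right)} = \frac{3}{7 \cdot 798568} = \frac{3}{7} \cdot \frac{1}{798568} = \frac{3}{5589976} \approx 5.3667 \cdot 10^{-7}$)
$D + G{\left(-336,t{\left(N,Q \right)} \right)} = \frac{3}{5589976} - 336 = - \frac{1878231933}{5589976}$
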